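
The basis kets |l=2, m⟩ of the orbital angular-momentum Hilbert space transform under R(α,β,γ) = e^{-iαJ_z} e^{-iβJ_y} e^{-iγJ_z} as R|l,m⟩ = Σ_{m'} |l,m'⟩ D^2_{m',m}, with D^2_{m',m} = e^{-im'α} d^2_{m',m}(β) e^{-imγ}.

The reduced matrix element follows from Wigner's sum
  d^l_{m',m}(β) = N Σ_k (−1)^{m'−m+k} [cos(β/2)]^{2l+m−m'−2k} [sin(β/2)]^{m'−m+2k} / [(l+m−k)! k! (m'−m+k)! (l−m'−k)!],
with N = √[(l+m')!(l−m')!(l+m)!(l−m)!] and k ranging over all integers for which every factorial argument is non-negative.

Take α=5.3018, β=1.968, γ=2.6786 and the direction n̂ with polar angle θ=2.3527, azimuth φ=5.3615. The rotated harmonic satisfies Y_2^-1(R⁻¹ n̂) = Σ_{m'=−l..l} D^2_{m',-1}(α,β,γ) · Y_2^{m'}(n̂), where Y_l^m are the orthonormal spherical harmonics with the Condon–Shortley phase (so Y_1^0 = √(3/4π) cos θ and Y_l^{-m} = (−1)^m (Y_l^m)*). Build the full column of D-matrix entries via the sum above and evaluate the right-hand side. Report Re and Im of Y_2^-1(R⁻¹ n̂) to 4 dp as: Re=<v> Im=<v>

Need the full column D^2_{m',-1} for m'=−2..2 at α=5.3018, β=1.968, γ=2.6786.
cos(β/2)=0.553696, sin(β/2)=0.832719
d^2_{-2,-1}: single k=1 term ⇒ +0.282711;  D = +0.213319+0.185527i
d^2_{-1,-1}: k∈[0..1] ⇒ +0.093991 -0.637765 = -0.543774;  D = +0.068560-0.539435i
d^2_{0,-1}: k∈[0..1] ⇒ -0.346249 +0.783145 = +0.436896;  D = -0.390900+0.195130i
d^2_{1,-1}: k∈[0..1] ⇒ +0.637765 -0.480832 = +0.156933;  D = -0.136315-0.077758i
d^2_{2,-1}: single k=0 term ⇒ -0.639435;  D = +0.045373+0.637823i
Y_2^{m'}(θ=2.3527,φ=5.3615) and Σ D·Y over m':
  (+0.2133+0.1855i)·(-0.0524+0.1873i)  (+0.0686-0.5394i)·(-0.2335-0.3077i)  (-0.3909+0.1951i)·(+0.1544+0.0000i)  (-0.1363-0.0778i)·(+0.2335-0.3077i)  (+0.0454+0.6378i)·(-0.0524-0.1873i)
Y_2^-1(R⁻¹ n̂) = -0.226928+0.147119i

Re=-0.2269 Im=0.1471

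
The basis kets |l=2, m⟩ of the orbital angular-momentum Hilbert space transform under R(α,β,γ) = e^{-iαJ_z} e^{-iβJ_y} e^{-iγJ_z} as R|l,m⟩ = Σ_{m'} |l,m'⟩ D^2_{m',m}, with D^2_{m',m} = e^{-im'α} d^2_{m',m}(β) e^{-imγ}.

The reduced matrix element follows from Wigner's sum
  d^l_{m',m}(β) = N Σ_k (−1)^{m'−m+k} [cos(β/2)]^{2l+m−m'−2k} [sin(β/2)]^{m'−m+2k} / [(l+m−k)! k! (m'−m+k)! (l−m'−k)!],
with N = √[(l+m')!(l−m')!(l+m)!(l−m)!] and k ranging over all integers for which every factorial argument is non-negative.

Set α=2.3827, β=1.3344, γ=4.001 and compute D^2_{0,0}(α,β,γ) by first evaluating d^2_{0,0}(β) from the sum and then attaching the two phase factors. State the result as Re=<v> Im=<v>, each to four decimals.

First d^2_{0,0}(β=1.3344), then the phase factors e^{-i(0)α} and e^{-i(0)γ}:
Half-angle: c=0.785557, s=0.618789. N=√(2·2·2·2)=4.000000
Admissible k: 0..2 (factorial args all ≥0)
  k=0: (−1)^0·4.0000/(4)·0.7856^4·0.6188^0 = +0.380813
  k=1: (−1)^1·4.0000/(1)·0.7856^2·0.6188^2 = -0.945150
  k=2: (−1)^2·4.0000/(4)·0.7856^0·0.6188^4 = +0.146612
d^2_{0,0}(1.3344) = +0.380813 -0.945150 +0.146612 = -0.417725
Attach z-rotation phases: D = e^{-i(0)(2.3827)}·(-0.417725)·e^{-i(0)(4.001)} = -0.417725+0.000000i

Re=-0.4177 Im=0.0000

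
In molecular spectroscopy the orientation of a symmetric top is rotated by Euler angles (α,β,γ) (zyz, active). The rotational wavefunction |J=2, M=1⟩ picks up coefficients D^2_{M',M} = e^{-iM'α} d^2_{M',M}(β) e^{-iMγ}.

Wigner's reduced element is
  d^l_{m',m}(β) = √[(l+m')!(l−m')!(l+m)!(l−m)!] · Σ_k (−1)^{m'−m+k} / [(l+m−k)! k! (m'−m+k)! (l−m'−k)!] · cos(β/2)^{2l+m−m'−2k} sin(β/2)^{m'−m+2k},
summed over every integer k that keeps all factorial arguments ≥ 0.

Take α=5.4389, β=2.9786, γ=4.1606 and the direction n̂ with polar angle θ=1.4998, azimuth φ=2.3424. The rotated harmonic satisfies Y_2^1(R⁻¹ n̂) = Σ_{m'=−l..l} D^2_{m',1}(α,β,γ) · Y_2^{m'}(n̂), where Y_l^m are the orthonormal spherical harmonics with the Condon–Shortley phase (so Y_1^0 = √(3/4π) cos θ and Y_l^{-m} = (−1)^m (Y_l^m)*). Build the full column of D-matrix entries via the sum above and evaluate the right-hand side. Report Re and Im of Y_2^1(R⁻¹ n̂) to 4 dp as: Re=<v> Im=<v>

Re=-0.0843 Im=0.1523

Need the full column D^2_{m',1} for m'=−2..2 at α=5.4389, β=2.9786, γ=4.1606.
cos(β/2)=0.081406, sin(β/2)=0.996681
d^2_{-2,1}: single k=3 term ⇒ +0.161197;  D = +0.146251+0.067786i
d^2_{-1,1}: k∈[2..3] ⇒ +0.019749 -0.986790 = -0.967041;  D = -0.278840-0.925968i
d^2_{0,1}: k∈[1..2] ⇒ +0.001317 -0.197425 = -0.196108;  D = +0.102802-0.167003i
d^2_{1,1}: k∈[0..1] ⇒ +0.000044 -0.019749 = -0.019705;  D = +0.019405-0.003425i
d^2_{2,1}: single k=0 term ⇒ -0.001075;  D = +0.000843+0.000667i
Y_2^{m'}(θ=1.4998,φ=2.3424) and Σ D·Y over m':
  (+0.1463+0.0678i)·(-0.0106+0.3842i)  (-0.2788-0.9260i)·(-0.0381-0.0392i)  (+0.1028-0.1670i)·(-0.3106+0.0000i)  (+0.0194-0.0034i)·(+0.0381-0.0392i)  (+0.0008+0.0007i)·(-0.0106-0.3842i)
Y_2^1(R⁻¹ n̂) = -0.084327+0.152343i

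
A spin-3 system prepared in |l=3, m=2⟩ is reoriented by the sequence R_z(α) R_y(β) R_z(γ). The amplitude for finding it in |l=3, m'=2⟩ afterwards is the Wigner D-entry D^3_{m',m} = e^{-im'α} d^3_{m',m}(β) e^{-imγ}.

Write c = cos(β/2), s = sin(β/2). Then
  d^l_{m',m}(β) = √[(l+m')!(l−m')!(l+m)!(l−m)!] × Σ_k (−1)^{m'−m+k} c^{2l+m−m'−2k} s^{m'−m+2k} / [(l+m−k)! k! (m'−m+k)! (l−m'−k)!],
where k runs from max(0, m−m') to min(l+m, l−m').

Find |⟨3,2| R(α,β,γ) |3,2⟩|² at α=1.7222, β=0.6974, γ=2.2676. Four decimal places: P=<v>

First d^3_{2,2}(β=0.6974), then the phase factors e^{-i(2)α} and e^{-i(2)γ}:
With c≡cos(β/2)=0.939818 and s≡sin(β/2)=0.341676, N=[120·1·120·1]^{1/2}=120.000000
k∈{0,1} keeps every argument non-negative
  k=0: (−1)^0·120.0000/(120)·0.9398^6·0.3417^0 = +0.689067
  k=1: (−1)^1·120.0000/(24)·0.9398^4·0.3417^2 = -0.455380
d^3_{2,2}(0.6974) = +0.689067 -0.455380 = +0.233687
|D^3_{2,2}|² = |d^3_{2,2}(β)|² = (+0.233687)² = 0.054610 (the z-rotation phases have unit modulus)

P=0.0546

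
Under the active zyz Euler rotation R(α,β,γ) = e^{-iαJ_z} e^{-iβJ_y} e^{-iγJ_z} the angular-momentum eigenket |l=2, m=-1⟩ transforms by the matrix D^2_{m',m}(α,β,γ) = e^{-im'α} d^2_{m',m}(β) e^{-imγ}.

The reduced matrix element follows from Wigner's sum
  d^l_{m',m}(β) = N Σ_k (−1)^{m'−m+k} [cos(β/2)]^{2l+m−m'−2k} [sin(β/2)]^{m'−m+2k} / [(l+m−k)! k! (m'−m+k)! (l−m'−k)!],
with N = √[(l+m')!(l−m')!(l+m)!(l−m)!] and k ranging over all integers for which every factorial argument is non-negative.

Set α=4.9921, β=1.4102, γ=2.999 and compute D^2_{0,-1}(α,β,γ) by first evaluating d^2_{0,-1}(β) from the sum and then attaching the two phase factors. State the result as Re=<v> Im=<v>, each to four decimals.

D^2_{0,-1}(4.9921,1.4102,2.999) = e^{-i·0·4.9921}·d^2_{0,-1}(1.4102)·e^{-i·-1·2.999}. Compute d first:
c=cos(1.4102/2)=0.761547, s=sin(1.4102/2)=0.648110; N=√[2·2·1·6]=4.898979
The bounds max(0,m−m')=0 and min(l+m,l−m')=1 give 2 terms
  k=0: (−1)^1·4.8990/(2)·0.7615^3·0.6481^1 = -0.701155
  k=1: (−1)^2·4.8990/(2)·0.7615^1·0.6481^3 = +0.507830
d^2_{0,-1}(1.4102) = -0.701155 +0.507830 = -0.193325
Attach z-rotation phases: D = e^{-i(0)(4.9921)}·(-0.193325)·e^{-i(-1)(2.999)} = +0.191363-0.027473i

Re=0.1914 Im=-0.0275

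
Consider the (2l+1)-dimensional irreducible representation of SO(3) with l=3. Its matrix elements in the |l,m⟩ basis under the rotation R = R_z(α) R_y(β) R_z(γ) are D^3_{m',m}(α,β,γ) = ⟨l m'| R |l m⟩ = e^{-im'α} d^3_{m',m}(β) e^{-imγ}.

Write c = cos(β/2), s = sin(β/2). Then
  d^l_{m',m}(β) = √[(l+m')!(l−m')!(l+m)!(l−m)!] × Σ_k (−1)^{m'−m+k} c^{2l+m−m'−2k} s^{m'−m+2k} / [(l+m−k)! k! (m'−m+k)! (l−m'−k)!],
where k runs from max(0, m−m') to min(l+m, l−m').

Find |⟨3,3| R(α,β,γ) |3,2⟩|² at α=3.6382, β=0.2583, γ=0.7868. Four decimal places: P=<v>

P=0.0915

Split into d^3_{3,2}(β=0.2583) × two z-phases.
c=cos(0.2583/2)=0.991672, s=sin(0.2583/2)=0.128791; N=√[720·1·120·1]=293.938769
The bounds max(0,m−m')=0 and min(l+m,l−m')=0 give 1 term
  k=0: (−1)^1·293.9388/(120)·0.9917^5·0.1288^1 = -0.302553
d^3_{3,2}(0.2583) = -0.302553
|D^3_{3,2}|² = |d^3_{3,2}(β)|² = (-0.302553)² = 0.091538 (the z-rotation phases have unit modulus)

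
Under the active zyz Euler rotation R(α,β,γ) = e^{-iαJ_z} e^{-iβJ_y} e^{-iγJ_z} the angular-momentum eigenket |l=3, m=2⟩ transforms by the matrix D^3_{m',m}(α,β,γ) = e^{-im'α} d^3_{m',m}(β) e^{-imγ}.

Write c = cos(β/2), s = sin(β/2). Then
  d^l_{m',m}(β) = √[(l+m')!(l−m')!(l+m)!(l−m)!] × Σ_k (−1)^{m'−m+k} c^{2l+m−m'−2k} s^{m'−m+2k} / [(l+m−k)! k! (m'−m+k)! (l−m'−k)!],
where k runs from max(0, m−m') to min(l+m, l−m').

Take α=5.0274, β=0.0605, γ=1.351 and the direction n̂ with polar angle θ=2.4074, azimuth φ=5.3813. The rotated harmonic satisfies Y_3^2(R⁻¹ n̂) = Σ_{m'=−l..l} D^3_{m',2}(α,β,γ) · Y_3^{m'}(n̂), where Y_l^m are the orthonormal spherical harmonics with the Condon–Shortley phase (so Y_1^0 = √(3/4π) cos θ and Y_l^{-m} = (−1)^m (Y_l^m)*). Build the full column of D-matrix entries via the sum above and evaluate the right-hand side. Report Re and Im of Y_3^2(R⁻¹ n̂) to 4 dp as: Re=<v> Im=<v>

Re=0.1633 Im=0.3246

Need the full column D^3_{m',2} for m'=−3..3 at α=5.0274, β=0.0605, γ=1.351.
cos(β/2)=0.999543, sin(β/2)=0.030245
d^3_{-3,2}: single k=5 term ⇒ +0.000000;  D = +0.000000-0.000000i
d^3_{-2,2}: k∈[4..5] ⇒ +0.000004 -0.000000 = +0.000004;  D = +0.000002+0.000004i
d^3_{-1,2}: k∈[3..4] ⇒ +0.000175 -0.000000 = +0.000175;  D = -0.000120+0.000127i
d^3_{0,2}: k∈[2..3] ⇒ +0.005001 -0.000005 = +0.004997;  D = -0.004522-0.002126i
d^3_{1,2}: k∈[1..2] ⇒ +0.095426 -0.000175 = +0.095251;  D = +0.011836-0.094513i
d^3_{2,2}: k∈[0..1] ⇒ +0.997258 -0.004566 = +0.992693;  D = +0.974748-0.187897i
d^3_{3,2}: single k=0 term ⇒ -0.073916;  D = -0.035790-0.064674i
Y_3^{m'}(θ=2.4074,φ=5.3813) and Σ D·Y over m':
  (+0.0000-0.0000i)·(-0.1137+0.0530i)  (+0.0000+0.0000i)·(+0.0786-0.3314i)  (-0.0001+0.0001i)·(+0.2357+0.2982i)  (-0.0045-0.0021i)·(+0.0677+0.0000i)  (+0.0118-0.0945i)·(-0.2357+0.2982i)  (+0.9747-0.1879i)·(+0.0786+0.3314i)  (-0.0358-0.0647i)·(+0.1137+0.0530i)
Y_3^2(R⁻¹ n̂) = +0.163284+0.324630i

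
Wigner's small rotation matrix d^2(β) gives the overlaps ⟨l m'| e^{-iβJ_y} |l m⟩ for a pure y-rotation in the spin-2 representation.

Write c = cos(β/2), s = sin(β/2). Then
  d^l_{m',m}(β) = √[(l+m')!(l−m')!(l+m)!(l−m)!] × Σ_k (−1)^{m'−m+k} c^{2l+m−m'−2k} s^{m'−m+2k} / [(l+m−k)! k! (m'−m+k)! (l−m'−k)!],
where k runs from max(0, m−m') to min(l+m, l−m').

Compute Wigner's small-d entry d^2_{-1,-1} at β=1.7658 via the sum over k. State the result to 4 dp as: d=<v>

d=-0.5593

d^2_{-1,-1}(β=1.7658) via Wigner's sum:
With c≡cos(β/2)=0.634913 and s≡sin(β/2)=0.772583, N=[1·6·1·6]^{1/2}=6.000000
The bounds max(0,m−m')=0 and min(l+m,l−m')=1 give 2 terms
  k=0: (−1)^0·6.0000/(6)·0.6349^4·0.7726^0 = +0.162502
  k=1: (−1)^1·6.0000/(2)·0.6349^2·0.7726^2 = -0.721840
d^2_{-1,-1}(1.7658) = +0.162502 -0.721840 = -0.559338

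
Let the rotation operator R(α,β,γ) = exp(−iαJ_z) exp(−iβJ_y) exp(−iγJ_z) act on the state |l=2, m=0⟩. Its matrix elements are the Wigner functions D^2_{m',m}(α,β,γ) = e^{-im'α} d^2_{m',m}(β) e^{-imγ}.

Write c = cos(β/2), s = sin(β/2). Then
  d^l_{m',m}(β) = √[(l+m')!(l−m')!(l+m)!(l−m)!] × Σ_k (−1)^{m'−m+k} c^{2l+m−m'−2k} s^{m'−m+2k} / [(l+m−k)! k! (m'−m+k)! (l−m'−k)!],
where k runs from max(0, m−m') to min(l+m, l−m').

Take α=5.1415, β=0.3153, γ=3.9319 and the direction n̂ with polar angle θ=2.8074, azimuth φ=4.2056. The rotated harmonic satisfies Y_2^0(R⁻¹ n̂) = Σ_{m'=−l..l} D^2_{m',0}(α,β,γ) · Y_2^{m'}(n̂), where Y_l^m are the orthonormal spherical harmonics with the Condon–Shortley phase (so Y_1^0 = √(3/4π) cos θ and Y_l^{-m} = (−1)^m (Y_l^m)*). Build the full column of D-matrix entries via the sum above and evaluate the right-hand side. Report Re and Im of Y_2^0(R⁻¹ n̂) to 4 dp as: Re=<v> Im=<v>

Re=0.3487 Im=0.0000

Need the full column D^2_{m',0} for m'=−2..2 at α=5.1415, β=0.3153, γ=3.9319.
cos(β/2)=0.987599, sin(β/2)=0.156998
d^2_{-2,0}: single k=2 term ⇒ +0.058888;  D = -0.038500-0.044559i
d^2_{-1,0}: k∈[1..2] ⇒ +0.370434 -0.009361 = +0.361073;  D = +0.150229-0.328337i
d^2_{0,0}: k∈[0..2] ⇒ +0.951311 -0.096163 +0.000608 = +0.855755;  D = +0.855755+0.000000i
d^2_{1,0}: k∈[0..1] ⇒ -0.370434 +0.009361 = -0.361073;  D = -0.150229-0.328337i
d^2_{2,0}: single k=0 term ⇒ +0.058888;  D = -0.038500+0.044559i
Y_2^{m'}(θ=2.8074,φ=4.2056) and Σ D·Y over m':
  (-0.0385-0.0446i)·(-0.0220-0.0353i)  (+0.1502-0.3283i)·(+0.1162-0.2093i)  (+0.8558+0.0000i)·(+0.5290+0.0000i)  (-0.1502-0.3283i)·(-0.1162-0.2093i)  (-0.0385+0.0446i)·(-0.0220+0.0353i)
Y_2^0(R⁻¹ n̂) = +0.348704+0.000000i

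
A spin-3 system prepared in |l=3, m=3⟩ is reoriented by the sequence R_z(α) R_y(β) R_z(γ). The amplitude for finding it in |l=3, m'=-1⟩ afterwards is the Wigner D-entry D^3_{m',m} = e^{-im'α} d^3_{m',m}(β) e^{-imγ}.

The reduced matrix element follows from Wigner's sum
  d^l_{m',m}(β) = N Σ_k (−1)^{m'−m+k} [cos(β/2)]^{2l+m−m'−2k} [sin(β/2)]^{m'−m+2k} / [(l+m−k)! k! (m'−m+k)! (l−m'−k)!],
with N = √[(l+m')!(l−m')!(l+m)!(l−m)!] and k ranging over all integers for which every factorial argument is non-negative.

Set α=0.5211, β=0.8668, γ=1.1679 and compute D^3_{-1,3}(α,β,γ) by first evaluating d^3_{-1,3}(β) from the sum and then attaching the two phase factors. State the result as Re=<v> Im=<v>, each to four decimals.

First d^3_{-1,3}(β=0.8668), then the phase factors e^{-i(-1)α} and e^{-i(3)γ}:
With c≡cos(β/2)=0.907543 and s≡sin(β/2)=0.419959, N=[2·24·720·1]^{1/2}=185.903201
Admissible k: 4..4 (factorial args all ≥0)
  k=4: (−1)^0·185.9032/(48)·0.9075^2·0.4200^4 = +0.099222
d^3_{-1,3}(0.8668) = +0.099222
D = (+0.867272+0.497834i)·(+0.099222)·(-0.935152+0.354246i) = -0.097970-0.015709i

Re=-0.0980 Im=-0.0157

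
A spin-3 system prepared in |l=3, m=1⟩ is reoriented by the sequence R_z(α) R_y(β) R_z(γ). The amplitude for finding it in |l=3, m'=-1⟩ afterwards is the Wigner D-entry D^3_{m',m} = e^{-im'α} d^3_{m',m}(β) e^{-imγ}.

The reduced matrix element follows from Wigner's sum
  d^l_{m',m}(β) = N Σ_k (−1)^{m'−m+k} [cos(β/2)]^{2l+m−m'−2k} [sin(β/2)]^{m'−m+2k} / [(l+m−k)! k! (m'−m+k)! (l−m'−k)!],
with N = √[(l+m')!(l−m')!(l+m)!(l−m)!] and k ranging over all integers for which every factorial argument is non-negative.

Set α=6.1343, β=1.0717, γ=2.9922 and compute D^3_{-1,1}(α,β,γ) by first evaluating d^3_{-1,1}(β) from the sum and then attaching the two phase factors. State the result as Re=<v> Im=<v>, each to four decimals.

Re=-0.4707 Im=-0.0002

Split into d^3_{-1,1}(β=1.0717) × two z-phases.
With c≡cos(β/2)=0.859835 and s≡sin(β/2)=0.510572, N=[2·24·24·2]^{1/2}=48.000000
The bounds max(0,m−m')=2 and min(l+m,l−m')=4 give 3 terms
  k=2: (−1)^0·48.0000/(8)·0.8598^4·0.5106^2 = +0.854921
  k=3: (−1)^1·48.0000/(6)·0.8598^2·0.5106^4 = -0.401928
  k=4: (−1)^2·48.0000/(48)·0.8598^0·0.5106^6 = +0.017715
d^3_{-1,1}(1.0717) = +0.854921 -0.401928 +0.017715 = +0.470707
Attach z-rotation phases: D = e^{-i(-1)(6.1343)}·(+0.470707)·e^{-i(1)(2.9922)} = -0.470707-0.000239i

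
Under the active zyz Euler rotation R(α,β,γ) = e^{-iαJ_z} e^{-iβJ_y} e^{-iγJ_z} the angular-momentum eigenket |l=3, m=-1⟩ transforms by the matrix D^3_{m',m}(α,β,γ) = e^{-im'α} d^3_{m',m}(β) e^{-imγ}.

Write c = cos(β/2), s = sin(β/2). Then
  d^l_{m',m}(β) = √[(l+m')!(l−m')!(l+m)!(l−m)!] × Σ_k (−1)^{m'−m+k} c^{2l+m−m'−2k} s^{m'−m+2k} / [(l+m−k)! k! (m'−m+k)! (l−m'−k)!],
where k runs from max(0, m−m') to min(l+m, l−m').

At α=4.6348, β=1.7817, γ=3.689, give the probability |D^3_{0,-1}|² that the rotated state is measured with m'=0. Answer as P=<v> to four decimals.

Split into d^3_{0,-1}(β=1.7817) × two z-phases.
With c≡cos(β/2)=0.628751 and s≡sin(β/2)=0.777606, N=[6·6·2·24]^{1/2}=41.569219
Admissible k: 0..2 (factorial args all ≥0)
  k=0: (−1)^1·41.5692/(12)·0.6288^5·0.7776^1 = -0.264695
  k=1: (−1)^2·41.5692/(4)·0.6288^3·0.7776^3 = +1.214586
  k=2: (−1)^3·41.5692/(12)·0.6288^1·0.7776^5 = -0.619254
d^3_{0,-1}(1.7817) = -0.264695 +1.214586 -0.619254 = +0.330637
|D^3_{0,-1}|² = |d^3_{0,-1}(β)|² = (+0.330637)² = 0.109321 (the z-rotation phases have unit modulus)

P=0.1093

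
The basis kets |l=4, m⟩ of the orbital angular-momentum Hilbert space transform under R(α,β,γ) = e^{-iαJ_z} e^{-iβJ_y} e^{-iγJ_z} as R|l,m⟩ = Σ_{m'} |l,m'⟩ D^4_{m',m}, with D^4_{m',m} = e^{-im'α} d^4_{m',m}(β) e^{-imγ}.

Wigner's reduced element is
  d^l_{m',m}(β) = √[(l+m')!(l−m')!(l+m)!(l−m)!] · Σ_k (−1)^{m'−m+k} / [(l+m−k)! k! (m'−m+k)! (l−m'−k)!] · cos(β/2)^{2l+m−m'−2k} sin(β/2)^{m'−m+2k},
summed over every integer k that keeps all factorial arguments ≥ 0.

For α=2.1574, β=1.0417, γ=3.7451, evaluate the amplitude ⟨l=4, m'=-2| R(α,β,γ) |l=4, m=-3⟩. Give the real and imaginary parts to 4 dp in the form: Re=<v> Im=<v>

Re=0.0086 Im=-0.0014

First d^4_{-2,-3}(β=1.0417), then the phase factors e^{-i(-2)α} and e^{-i(-3)γ}:
c=cos(1.0417/2)=0.867397, s=sin(1.0417/2)=0.497618; N=√[2·720·1·5040]=2693.993318
k∈{0,1} keeps every argument non-negative
  k=0: (−1)^1·2693.9933/(720)·0.8674^7·0.4976^1 = -0.687834
  k=1: (−1)^2·2693.9933/(240)·0.8674^5·0.4976^3 = +0.679142
d^4_{-2,-3}(1.0417) = -0.687834 +0.679142 = -0.008691
D = (-0.387197-0.921997i)·(-0.008691)·(+0.237436-0.971403i) = +0.008583-0.001366i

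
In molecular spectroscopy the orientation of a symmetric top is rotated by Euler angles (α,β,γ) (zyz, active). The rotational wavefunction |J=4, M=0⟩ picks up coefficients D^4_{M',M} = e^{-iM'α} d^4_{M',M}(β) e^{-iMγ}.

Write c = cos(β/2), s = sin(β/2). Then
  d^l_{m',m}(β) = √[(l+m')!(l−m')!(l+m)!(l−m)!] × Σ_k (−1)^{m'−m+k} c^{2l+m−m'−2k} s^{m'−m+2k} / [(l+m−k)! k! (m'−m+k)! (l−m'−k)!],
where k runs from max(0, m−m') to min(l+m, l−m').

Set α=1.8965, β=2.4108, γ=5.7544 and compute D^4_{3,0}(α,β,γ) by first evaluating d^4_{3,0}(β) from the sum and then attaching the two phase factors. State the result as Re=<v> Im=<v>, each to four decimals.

Re=0.2715 Im=0.1832

Split into d^4_{3,0}(β=2.4108) × two z-phases.
c=cos(2.4108/2)=0.357319, s=sin(2.4108/2)=0.933982; N=√[5040·1·24·24]=1703.830978
The bounds max(0,m−m')=0 and min(l+m,l−m')=1 give 2 terms
  k=0: (−1)^3·1703.8310/(144)·0.3573^5·0.9340^3 = -0.056152
  k=1: (−1)^4·1703.8310/(144)·0.3573^3·0.9340^5 = +0.383643
d^4_{3,0}(2.4108) = -0.056152 +0.383643 = +0.327491
D = (+0.828885+0.559420i)·(+0.327491)·(+1.000000+0.000000i) = +0.271452+0.183205i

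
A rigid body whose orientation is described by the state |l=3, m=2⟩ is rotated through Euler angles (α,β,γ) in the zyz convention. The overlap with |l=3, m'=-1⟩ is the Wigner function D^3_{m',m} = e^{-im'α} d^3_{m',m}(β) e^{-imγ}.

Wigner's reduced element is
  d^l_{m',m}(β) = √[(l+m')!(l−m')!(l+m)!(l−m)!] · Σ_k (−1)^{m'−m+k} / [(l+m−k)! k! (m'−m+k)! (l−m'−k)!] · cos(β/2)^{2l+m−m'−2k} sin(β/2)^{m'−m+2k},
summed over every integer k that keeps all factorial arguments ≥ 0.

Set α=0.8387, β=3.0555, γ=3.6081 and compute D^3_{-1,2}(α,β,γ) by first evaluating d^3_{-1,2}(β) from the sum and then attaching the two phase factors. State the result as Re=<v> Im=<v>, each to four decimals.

Split into d^3_{-1,2}(β=3.0555) × two z-phases.
c=cos(3.0555/2)=0.043033, s=sin(3.0555/2)=0.999074; N=√[2·24·120·1]=75.894664
The bounds max(0,m−m')=3 and min(l+m,l−m')=4 give 2 terms
  k=3: (−1)^0·75.8947/(12)·0.0430^3·0.9991^3 = +0.000503
  k=4: (−1)^1·75.8947/(24)·0.0430^1·0.9991^5 = -0.135453
d^3_{-1,2}(3.0555) = +0.000503 -0.135453 = -0.134951
Phases: e^{-i·(-1)·0.8387}=+0.668430+0.743775i, e^{-i·(2)·3.6081}=+0.595415-0.803419i ⇒ D=-0.134351+0.012709i

Re=-0.1344 Im=0.0127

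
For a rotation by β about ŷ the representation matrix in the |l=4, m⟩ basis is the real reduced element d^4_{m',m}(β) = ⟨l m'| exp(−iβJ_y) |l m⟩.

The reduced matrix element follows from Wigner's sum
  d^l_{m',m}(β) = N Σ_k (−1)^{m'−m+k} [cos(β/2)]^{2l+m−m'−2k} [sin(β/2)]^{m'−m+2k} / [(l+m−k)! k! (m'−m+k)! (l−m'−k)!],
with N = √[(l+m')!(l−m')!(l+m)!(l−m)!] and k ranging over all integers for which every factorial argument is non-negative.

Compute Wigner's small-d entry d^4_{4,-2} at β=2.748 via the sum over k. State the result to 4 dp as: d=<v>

d=0.1800

d^4_{4,-2}(β=2.748) via Wigner's sum:
Half-angle: c=0.195529, s=0.980698. N=√(40320·1·2·720)=7619.763776
The bounds max(0,m−m')=0 and min(l+m,l−m')=0 give 1 term
  k=0: (−1)^6·7619.7638/(1440)·0.1955^2·0.9807^6 = +0.179974
d^4_{4,-2}(2.748) = +0.179974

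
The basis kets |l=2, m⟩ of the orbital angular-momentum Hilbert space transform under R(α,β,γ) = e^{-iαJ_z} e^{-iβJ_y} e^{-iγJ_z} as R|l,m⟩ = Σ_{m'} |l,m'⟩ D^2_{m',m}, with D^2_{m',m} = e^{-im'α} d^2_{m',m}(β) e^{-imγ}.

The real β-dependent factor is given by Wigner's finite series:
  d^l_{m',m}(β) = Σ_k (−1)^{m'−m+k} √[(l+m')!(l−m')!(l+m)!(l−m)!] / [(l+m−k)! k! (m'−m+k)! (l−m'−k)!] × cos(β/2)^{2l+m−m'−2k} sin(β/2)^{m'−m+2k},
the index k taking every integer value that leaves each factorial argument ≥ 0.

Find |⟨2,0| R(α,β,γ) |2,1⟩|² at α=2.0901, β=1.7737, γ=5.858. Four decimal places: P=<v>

P=0.0584

Split into d^2_{0,1}(β=1.7737) × two z-phases.
c=cos(1.7737/2)=0.631857, s=sin(1.7737/2)=0.775085; N=√[2·2·6·1]=4.898979
Admissible k: 1..2 (factorial args all ≥0)
  k=1: (−1)^0·4.8990/(2)·0.6319^3·0.7751^1 = +0.478940
  k=2: (−1)^1·4.8990/(2)·0.6319^1·0.7751^3 = -0.720680
d^2_{0,1}(1.7737) = +0.478940 -0.720680 = -0.241741
|D^2_{0,1}|² = |d^2_{0,1}(β)|² = (-0.241741)² = 0.058438 (the z-rotation phases have unit modulus)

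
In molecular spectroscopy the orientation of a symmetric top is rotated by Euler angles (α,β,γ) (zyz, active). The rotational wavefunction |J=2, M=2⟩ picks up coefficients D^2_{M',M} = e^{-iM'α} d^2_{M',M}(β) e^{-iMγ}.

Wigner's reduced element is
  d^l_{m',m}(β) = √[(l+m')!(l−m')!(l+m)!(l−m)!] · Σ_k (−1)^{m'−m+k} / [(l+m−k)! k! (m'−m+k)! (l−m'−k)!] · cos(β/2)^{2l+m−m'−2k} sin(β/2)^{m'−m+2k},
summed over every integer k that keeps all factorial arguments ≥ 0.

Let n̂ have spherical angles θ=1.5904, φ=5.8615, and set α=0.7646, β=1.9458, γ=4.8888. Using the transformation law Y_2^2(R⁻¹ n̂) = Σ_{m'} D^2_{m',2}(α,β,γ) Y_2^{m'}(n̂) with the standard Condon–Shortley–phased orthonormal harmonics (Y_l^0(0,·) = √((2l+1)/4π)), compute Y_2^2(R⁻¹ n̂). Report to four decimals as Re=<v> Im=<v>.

Need the full column D^2_{m',2} for m'=−2..2 at α=0.7646, β=1.9458, γ=4.8888.
cos(β/2)=0.562905, sin(β/2)=0.826522
d^2_{-2,2}: single k=4 term ⇒ +0.466677;  D = -0.179331-0.430846i
d^2_{-1,2}: single k=3 term ⇒ +0.635664;  D = -0.582529-0.254418i
d^2_{0,2}: single k=2 term ⇒ +0.530218;  D = -0.497557+0.183215i
d^2_{1,2}: single k=1 term ⇒ +0.294842;  D = -0.129141+0.265055i
d^2_{2,2}: single k=0 term ⇒ +0.100402;  D = +0.030746+0.095578i
Y_2^{m'}(θ=1.5904,φ=5.8615) and Σ D·Y over m':
  (-0.1793-0.4308i)·(+0.2568+0.2884i)  (-0.5825-0.2544i)·(-0.0138-0.0062i)  (-0.4976+0.1832i)·(-0.3150+0.0000i)  (-0.1291+0.2651i)·(+0.0138-0.0062i)  (+0.0307+0.0956i)·(+0.2568-0.2884i)
Y_2^2(R⁻¹ n̂) = +0.276741-0.192797i

Re=0.2767 Im=-0.1928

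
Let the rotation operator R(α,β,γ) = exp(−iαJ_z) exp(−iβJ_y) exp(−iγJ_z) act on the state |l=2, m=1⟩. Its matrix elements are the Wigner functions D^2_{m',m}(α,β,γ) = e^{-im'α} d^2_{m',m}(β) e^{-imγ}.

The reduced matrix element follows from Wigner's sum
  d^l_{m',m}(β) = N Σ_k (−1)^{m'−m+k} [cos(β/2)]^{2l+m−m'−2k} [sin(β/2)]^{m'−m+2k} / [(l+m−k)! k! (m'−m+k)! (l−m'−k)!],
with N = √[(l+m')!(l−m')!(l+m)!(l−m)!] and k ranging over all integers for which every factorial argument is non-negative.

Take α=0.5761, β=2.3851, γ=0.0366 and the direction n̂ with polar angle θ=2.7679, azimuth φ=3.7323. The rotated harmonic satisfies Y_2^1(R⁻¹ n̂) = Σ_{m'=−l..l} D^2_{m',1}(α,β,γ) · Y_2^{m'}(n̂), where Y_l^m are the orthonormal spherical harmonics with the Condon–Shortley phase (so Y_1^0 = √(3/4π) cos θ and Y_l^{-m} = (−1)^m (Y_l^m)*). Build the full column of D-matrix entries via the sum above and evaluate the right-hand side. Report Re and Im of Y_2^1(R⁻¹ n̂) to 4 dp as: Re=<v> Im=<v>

Need the full column D^2_{m',1} for m'=−2..2 at α=0.5761, β=2.3851, γ=0.0366.
cos(β/2)=0.369291, sin(β/2)=0.929314
d^2_{-2,1}: single k=3 term ⇒ +0.592770;  D = +0.260605+0.532411i
d^2_{-1,1}: k∈[2..3] ⇒ +0.353333 -0.745846 = -0.392513;  D = -0.336763-0.201637i
d^2_{0,1}: k∈[1..2] ⇒ +0.114642 -0.725992 = -0.611349;  D = -0.610940+0.022370i
d^2_{1,1}: k∈[0..1] ⇒ +0.018598 -0.353333 = -0.334735;  D = -0.273846+0.192499i
d^2_{2,1}: single k=0 term ⇒ -0.093605;  D = -0.034894+0.086858i
Y_2^{m'}(θ=2.7679,φ=3.7323) and Σ D·Y over m':
  (+0.2606+0.5324i)·(+0.0195-0.0476i)  (-0.3368-0.2016i)·(+0.2181-0.1462i)  (-0.6109+0.0224i)·(+0.5047+0.0000i)  (-0.2738+0.1925i)·(-0.2181-0.1462i)  (-0.0349+0.0869i)·(+0.0195+0.0476i)
Y_2^1(R⁻¹ n̂) = -0.297763+0.012661i

Re=-0.2978 Im=0.0127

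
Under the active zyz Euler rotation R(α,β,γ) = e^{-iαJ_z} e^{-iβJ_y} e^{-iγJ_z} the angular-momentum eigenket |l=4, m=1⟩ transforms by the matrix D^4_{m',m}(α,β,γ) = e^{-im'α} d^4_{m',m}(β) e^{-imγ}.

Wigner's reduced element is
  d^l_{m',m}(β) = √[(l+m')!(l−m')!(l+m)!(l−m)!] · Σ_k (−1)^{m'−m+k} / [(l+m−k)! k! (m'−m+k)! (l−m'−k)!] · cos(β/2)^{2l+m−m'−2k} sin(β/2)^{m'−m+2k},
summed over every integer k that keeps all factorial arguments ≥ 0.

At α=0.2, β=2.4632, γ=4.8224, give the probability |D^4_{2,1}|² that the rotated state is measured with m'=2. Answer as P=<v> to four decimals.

D^4_{2,1}(0.2,2.4632,4.8224) = e^{-i·2·0.2}·d^4_{2,1}(2.4632)·e^{-i·1·4.8224}. Compute d first:
Half-angle: c=0.332729, s=0.943022. N=√(720·2·120·6)=1018.233765
k: max(0,(1)−(2))=0 … min(4+(1),4−(2))=2
  k=0: (−1)^1·1018.2338/(240)·0.3327^7·0.9430^1 = -0.001806
  k=1: (−1)^2·1018.2338/(48)·0.3327^5·0.9430^3 = +0.072548
  k=2: (−1)^3·1018.2338/(72)·0.3327^3·0.9430^5 = -0.388506
d^4_{2,1}(2.4632) = -0.001806 +0.072548 -0.388506 = -0.317764
|D^4_{2,1}|² = |d^4_{2,1}(β)|² = (-0.317764)² = 0.100974 (the z-rotation phases have unit modulus)

P=0.1010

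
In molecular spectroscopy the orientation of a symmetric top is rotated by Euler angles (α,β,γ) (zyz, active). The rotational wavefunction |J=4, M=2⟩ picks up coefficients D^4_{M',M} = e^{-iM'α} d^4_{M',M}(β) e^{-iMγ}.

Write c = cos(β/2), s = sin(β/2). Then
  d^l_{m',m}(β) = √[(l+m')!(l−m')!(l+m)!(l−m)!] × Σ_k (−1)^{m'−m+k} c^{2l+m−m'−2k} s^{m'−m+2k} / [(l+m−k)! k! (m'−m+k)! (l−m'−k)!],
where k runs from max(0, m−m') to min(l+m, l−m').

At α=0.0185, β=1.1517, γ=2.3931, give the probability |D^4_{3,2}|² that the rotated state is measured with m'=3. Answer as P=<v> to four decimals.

P=0.0248

D^4_{3,2}(0.0185,1.1517,2.3931) = e^{-i·3·0.0185}·d^4_{3,2}(1.1517)·e^{-i·2·2.3931}. Compute d first:
With c≡cos(β/2)=0.838730 and s≡sin(β/2)=0.544548, N=[5040·1·720·2]^{1/2}=2693.993318
The bounds max(0,m−m')=0 and min(l+m,l−m')=1 give 2 terms
  k=0: (−1)^1·2693.9933/(720)·0.8387^7·0.5445^1 = -0.594914
  k=1: (−1)^2·2693.9933/(240)·0.8387^5·0.5445^3 = +0.752322
d^4_{3,2}(1.1517) = -0.594914 +0.752322 = +0.157408
|D^4_{3,2}|² = |d^4_{3,2}(β)|² = (+0.157408)² = 0.024777 (the z-rotation phases have unit modulus)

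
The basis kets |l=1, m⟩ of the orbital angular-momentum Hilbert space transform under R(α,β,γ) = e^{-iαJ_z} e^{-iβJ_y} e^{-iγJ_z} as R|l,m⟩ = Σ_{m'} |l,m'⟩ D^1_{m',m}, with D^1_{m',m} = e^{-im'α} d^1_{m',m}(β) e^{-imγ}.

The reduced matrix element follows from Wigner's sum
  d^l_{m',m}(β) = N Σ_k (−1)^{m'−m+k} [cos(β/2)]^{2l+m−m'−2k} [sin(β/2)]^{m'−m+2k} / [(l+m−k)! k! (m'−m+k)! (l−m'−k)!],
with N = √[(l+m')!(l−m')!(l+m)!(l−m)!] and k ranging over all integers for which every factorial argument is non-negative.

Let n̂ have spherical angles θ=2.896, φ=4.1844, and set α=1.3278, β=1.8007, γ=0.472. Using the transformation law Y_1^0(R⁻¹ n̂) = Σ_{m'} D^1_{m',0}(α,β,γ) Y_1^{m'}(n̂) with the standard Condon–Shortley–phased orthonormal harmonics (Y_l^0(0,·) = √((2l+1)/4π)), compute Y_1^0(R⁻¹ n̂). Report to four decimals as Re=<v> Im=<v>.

Re=-0.0030 Im=0.0000

Need the full column D^1_{m',0} for m'=−1..1 at α=1.3278, β=1.8007, γ=0.472.
cos(β/2)=0.621336, sin(β/2)=0.783544
d^1_{-1,0}: single k=1 term ⇒ +0.688502;  D = +0.165662+0.668274i
d^1_{0,0}: k∈[0..1] ⇒ +0.386058 -0.613942 = -0.227884;  D = -0.227884+0.000000i
d^1_{1,0}: single k=0 term ⇒ -0.688502;  D = -0.165662+0.668274i
Y_1^{m'}(θ=2.896,φ=4.1844) and Σ D·Y over m':
  (+0.1657+0.6683i)·(-0.0423+0.0726i)  (-0.2279+0.0000i)·(-0.4739+0.0000i)  (-0.1657+0.6683i)·(+0.0423+0.0726i)
Y_1^0(R⁻¹ n̂) = -0.003000+0.000000i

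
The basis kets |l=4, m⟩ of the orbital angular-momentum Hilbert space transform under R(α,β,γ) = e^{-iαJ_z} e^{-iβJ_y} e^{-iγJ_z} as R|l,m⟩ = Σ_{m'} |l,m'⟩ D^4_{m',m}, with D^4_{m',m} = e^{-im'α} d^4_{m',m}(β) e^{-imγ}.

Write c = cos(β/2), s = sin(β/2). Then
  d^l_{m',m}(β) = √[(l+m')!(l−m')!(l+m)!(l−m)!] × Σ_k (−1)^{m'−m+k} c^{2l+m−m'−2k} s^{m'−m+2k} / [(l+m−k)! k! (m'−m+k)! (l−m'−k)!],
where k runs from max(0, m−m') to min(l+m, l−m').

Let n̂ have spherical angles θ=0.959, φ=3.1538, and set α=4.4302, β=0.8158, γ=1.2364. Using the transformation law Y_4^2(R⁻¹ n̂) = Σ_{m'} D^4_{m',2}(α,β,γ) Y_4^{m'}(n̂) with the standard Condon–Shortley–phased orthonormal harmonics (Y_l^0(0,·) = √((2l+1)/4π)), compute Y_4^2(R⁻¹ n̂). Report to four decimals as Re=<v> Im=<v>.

Re=0.2830 Im=0.0108

Need the full column D^4_{m',2} for m'=−4..4 at α=4.4302, β=0.8158, γ=1.2364.
cos(β/2)=0.917956, sin(β/2)=0.396682
d^4_{-4,2}: single k=6 term ⇒ +0.017373;  D = -0.015568+0.007712i
d^4_{-3,2}: k∈[5..6] ⇒ +0.085284 -0.005309 = +0.079975;  D = -0.014143-0.078715i
d^4_{-2,2}: k∈[4..6] ⇒ +0.263725 -0.039399 +0.000613 = +0.224939;  D = +0.223714+0.023444i
d^4_{-1,2}: k∈[3..5] ⇒ +0.575378 -0.161171 +0.006019 = +0.420226;  D = -0.158444+0.389212i
d^4_{0,2}: k∈[2..4] ⇒ +0.893178 -0.444784 +0.031147 = +0.479542;  D = -0.376234-0.297335i
d^4_{1,2}: k∈[1..3] ⇒ +0.924340 -0.863067 +0.107447 = +0.168721;  D = +0.137337-0.098007i
d^4_{2,2}: k∈[0..2] ⇒ +0.504167 -1.129791 +0.263725 = -0.361899;  D = -0.119878-0.341468i
d^4_{3,2}: k∈[0..1] ⇒ -0.815192 +0.456692 = -0.358500;  D = +0.357949-0.019864i
d^4_{4,2}: single k=0 term ⇒ +0.498191;  D = +0.112000-0.485438i
Y_4^{m'}(θ=0.959,φ=3.1538) and Σ D·Y over m':
  (-0.0156+0.0077i)·(+0.1985-0.0097i)  (-0.0141-0.0787i)·(-0.3941+0.0144i)  (+0.2237+0.0234i)·(+0.2934-0.0072i)  (-0.1584+0.3892i)·(+0.1537-0.0019i)  (-0.3762-0.2973i)·(-0.3266+0.0000i)  (+0.1373-0.0980i)·(-0.1537-0.0019i)  (-0.1199-0.3415i)·(+0.2934+0.0072i)  (+0.3579-0.0199i)·(+0.3941+0.0144i)  (+0.1120-0.4854i)·(+0.1985+0.0097i)
Y_4^2(R⁻¹ n̂) = +0.283046+0.010836i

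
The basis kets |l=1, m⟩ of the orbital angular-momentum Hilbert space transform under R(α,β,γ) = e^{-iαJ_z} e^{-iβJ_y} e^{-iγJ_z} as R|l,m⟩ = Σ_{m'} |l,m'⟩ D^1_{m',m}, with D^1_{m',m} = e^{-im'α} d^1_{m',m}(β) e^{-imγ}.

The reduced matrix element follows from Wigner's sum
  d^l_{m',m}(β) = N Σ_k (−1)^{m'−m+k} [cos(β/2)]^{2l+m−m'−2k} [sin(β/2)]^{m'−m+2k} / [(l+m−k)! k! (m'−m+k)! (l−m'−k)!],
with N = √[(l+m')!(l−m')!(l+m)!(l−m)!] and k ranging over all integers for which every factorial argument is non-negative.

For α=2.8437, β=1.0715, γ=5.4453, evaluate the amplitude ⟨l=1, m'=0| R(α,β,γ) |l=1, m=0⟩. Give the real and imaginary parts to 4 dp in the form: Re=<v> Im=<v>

First d^1_{0,0}(β=1.0715), then the phase factors e^{-i(0)α} and e^{-i(0)γ}:
Half-angle: c=0.859886, s=0.510486. N=√(1·1·1·1)=1.000000
k∈{0,1} keeps every argument non-negative
  k=0: (−1)^0·1.0000/(1)·0.8599^2·0.5105^0 = +0.739404
  k=1: (−1)^1·1.0000/(1)·0.8599^0·0.5105^2 = -0.260596
d^1_{0,0}(1.0715) = +0.739404 -0.260596 = +0.478808
Phases: e^{-i·(0)·2.8437}=+1.000000+0.000000i, e^{-i·(0)·5.4453}=+1.000000+0.000000i ⇒ D=+0.478808+0.000000i

Re=0.4788 Im=0.0000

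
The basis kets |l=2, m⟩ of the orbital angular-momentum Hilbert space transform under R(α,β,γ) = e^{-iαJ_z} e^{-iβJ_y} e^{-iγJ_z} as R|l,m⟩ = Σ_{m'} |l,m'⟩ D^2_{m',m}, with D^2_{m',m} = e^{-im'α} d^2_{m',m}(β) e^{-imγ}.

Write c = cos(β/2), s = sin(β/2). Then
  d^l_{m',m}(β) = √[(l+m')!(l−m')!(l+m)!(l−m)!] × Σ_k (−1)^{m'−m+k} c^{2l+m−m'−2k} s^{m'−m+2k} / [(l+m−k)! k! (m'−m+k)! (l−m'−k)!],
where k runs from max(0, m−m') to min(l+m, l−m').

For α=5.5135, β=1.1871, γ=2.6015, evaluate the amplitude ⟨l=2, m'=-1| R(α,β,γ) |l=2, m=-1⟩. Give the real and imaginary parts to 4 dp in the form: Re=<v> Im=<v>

Re=0.0446 Im=-0.1668

D^2_{-1,-1}(5.5135,1.1871,2.6015) = e^{-i·-1·5.5135}·d^2_{-1,-1}(1.1871)·e^{-i·-1·2.6015}. Compute d first:
c=cos(1.1871/2)=0.828960, s=sin(1.1871/2)=0.559307; N=√[1·6·1·6]=6.000000
k: max(0,(-1)−(-1))=0 … min(2+(-1),2−(-1))=1
  k=0: (−1)^0·6.0000/(6)·0.8290^4·0.5593^0 = +0.472210
  k=1: (−1)^1·6.0000/(2)·0.8290^2·0.5593^2 = -0.644896
d^2_{-1,-1}(1.1871) = +0.472210 -0.644896 = -0.172686
Phases: e^{-i·(-1)·5.5135}=+0.718130-0.695909i, e^{-i·(-1)·2.6015}=-0.857661+0.514215i ⇒ D=+0.044564-0.166837i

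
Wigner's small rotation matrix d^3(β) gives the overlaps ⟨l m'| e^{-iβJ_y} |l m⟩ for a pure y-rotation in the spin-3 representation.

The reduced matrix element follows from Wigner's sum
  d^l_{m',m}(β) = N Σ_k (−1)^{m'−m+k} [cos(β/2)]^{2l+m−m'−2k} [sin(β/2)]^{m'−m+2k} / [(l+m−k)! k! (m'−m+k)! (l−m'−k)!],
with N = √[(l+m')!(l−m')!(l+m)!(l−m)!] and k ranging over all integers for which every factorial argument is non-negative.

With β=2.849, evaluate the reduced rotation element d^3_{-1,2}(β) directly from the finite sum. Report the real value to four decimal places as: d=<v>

d^3_{-1,2}(β=2.849) via Wigner's sum:
With c≡cos(β/2)=0.145775 and s≡sin(β/2)=0.989318, N=[2·24·120·1]^{1/2}=75.894664
k∈{3,4} keeps every argument non-negative
  k=3: (−1)^0·75.8947/(12)·0.1458^3·0.9893^3 = +0.018971
  k=4: (−1)^1·75.8947/(24)·0.1458^1·0.9893^5 = -0.436880
d^3_{-1,2}(2.849) = +0.018971 -0.436880 = -0.417909

d=-0.4179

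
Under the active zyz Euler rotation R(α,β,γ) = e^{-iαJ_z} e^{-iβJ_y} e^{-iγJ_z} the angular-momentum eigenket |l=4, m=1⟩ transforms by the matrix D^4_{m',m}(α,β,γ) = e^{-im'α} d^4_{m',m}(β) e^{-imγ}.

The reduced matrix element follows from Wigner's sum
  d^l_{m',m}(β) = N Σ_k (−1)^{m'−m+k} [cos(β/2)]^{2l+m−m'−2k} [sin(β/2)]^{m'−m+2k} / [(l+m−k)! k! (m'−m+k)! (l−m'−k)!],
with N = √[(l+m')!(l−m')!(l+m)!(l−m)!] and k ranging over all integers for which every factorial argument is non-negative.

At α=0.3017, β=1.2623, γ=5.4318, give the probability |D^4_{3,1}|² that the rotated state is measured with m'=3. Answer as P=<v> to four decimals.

D^4_{3,1}(0.3017,1.2623,5.4318) = e^{-i·3·0.3017}·d^4_{3,1}(1.2623)·e^{-i·1·5.4318}. Compute d first:
Half-angle: c=0.807349, s=0.590074. N=√(5040·1·120·6)=1904.940944
k: max(0,(1)−(3))=0 … min(4+(1),4−(3))=1
  k=0: (−1)^2·1904.9409/(240)·0.8073^6·0.5901^2 = +0.765336
  k=1: (−1)^3·1904.9409/(144)·0.8073^4·0.5901^4 = -0.681381
d^4_{3,1}(1.2623) = +0.765336 -0.681381 = +0.083955
|D^4_{3,1}|² = |d^4_{3,1}(β)|² = (+0.083955)² = 0.007048 (the z-rotation phases have unit modulus)

P=0.0070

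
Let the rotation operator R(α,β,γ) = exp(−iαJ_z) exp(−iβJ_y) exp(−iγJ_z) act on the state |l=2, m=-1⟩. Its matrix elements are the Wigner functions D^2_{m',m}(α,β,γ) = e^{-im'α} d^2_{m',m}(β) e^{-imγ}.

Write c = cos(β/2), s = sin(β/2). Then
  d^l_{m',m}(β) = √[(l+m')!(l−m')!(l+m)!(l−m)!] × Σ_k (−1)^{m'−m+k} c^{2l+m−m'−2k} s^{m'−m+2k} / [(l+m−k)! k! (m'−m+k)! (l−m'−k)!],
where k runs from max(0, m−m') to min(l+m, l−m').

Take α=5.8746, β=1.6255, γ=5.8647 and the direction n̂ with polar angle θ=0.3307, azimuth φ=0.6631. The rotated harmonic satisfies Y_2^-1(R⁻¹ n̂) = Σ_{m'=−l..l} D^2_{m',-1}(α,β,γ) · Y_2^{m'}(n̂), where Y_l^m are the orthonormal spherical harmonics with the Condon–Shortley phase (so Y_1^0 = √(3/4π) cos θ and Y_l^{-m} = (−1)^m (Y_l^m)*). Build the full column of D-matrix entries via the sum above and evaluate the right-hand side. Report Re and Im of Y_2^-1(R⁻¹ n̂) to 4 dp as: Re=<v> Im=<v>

Re=-0.0789 Im=0.0101

Need the full column D^2_{m',-1} for m'=−2..2 at α=5.8746, β=1.6255, γ=5.8647.
cos(β/2)=0.687504, sin(β/2)=0.726181
d^2_{-2,-1}: single k=1 term ⇒ +0.471955;  D = +0.155227-0.445697i
d^2_{-1,-1}: k∈[0..1] ⇒ +0.223409 -0.747758 = -0.524349;  D = -0.355002+0.385895i
d^2_{0,-1}: k∈[0..1] ⇒ -0.578024 +0.644889 = +0.066864;  D = +0.061094-0.027172i
d^2_{1,-1}: k∈[0..1] ⇒ +0.747758 -0.278086 = +0.469672;  D = +0.469649-0.004650i
d^2_{2,-1}: single k=0 term ⇒ -0.526549;  D = -0.485253-0.204410i
Y_2^{m'}(θ=0.3307,φ=0.6631) and Σ D·Y over m':
  (+0.1552-0.4457i)·(+0.0099-0.0395i)  (-0.3550+0.3859i)·(+0.1870-0.1460i)  (+0.0611-0.0272i)·(+0.5310+0.0000i)  (+0.4696-0.0046i)·(-0.1870-0.1460i)  (-0.4853-0.2044i)·(+0.0099+0.0395i)
Y_2^-1(R⁻¹ n̂) = -0.078860+0.010132i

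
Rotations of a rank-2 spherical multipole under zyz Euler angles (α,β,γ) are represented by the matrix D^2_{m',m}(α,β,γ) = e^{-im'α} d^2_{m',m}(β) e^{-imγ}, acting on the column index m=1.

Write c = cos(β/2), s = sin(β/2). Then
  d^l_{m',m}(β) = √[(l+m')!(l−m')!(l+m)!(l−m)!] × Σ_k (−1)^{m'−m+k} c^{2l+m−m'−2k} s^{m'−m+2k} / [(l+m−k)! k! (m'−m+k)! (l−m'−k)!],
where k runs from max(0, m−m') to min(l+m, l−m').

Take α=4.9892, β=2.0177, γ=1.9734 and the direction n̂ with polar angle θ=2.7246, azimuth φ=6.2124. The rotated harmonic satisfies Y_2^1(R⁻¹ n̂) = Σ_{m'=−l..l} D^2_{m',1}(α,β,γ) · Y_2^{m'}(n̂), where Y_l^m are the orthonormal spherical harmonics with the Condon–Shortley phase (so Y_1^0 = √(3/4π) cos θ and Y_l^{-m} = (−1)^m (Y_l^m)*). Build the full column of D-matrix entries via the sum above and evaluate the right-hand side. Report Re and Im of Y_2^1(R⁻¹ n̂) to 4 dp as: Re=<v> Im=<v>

Re=-0.0203 Im=0.3424

Need the full column D^2_{m',1} for m'=−2..2 at α=4.9892, β=2.0177, γ=1.9734.
cos(β/2)=0.532834, sin(β/2)=0.846220
d^2_{-2,1}: single k=3 term ⇒ +0.645760;  D = -0.097151+0.638411i
d^2_{-1,1}: k∈[2..3] ⇒ +0.609918 -0.512782 = +0.097137;  D = -0.096369+0.012187i
d^2_{0,1}: k∈[1..2] ⇒ +0.313570 -0.790892 = -0.477321;  D = +0.187022+0.439157i
d^2_{1,1}: k∈[0..1] ⇒ +0.080606 -0.609918 = -0.529312;  D = -0.411773+0.332587i
d^2_{2,1}: single k=0 term ⇒ -0.256029;  D = -0.209181-0.147628i
Y_2^{m'}(θ=2.7246,φ=6.2124) and Σ D·Y over m':
  (-0.0972+0.6384i)·(+0.0627+0.0089i)  (-0.0964+0.0122i)·(-0.2854-0.0202i)  (+0.1870+0.4392i)·(+0.4756+0.0000i)  (-0.4118+0.3326i)·(+0.2854-0.0202i)  (-0.2092-0.1476i)·(+0.0627-0.0089i)
Y_2^1(R⁻¹ n̂) = -0.020329+0.342353i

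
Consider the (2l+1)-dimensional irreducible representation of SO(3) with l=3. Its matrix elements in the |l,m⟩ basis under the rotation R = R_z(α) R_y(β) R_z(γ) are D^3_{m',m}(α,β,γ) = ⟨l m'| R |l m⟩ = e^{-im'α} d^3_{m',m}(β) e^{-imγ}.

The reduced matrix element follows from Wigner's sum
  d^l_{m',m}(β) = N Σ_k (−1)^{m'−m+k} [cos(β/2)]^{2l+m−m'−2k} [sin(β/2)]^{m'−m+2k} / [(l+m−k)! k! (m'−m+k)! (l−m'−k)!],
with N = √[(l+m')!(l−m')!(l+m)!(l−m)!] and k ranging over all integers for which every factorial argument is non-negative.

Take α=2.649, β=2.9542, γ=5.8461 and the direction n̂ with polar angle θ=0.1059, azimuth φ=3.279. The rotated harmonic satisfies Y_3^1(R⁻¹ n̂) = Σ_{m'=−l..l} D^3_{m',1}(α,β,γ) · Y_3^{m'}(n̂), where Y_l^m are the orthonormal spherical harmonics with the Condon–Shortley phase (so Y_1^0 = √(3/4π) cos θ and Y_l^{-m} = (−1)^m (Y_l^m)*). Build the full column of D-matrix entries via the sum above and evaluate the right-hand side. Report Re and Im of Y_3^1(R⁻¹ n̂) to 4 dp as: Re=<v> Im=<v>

Re=0.3160 Im=0.0673

Need the full column D^3_{m',1} for m'=−3..3 at α=2.649, β=2.9542, γ=5.8461.
cos(β/2)=0.093559, sin(β/2)=0.995614
d^3_{-3,1}: single k=4 term ⇒ +0.033311;  D = -0.016843+0.028739i
d^3_{-2,1}: k∈[3..4] ⇒ +0.005112 -0.289428 = -0.284317;  D = -0.242669+0.148148i
d^3_{-1,1}: k∈[2..4] ⇒ +0.000456 -0.068806 +0.973969 = +0.905619;  D = -0.904224+0.050243i
d^3_{0,1}: k∈[1..3] ⇒ +0.000025 -0.008399 +0.317053 = +0.308678;  D = +0.279659+0.130664i
d^3_{1,1}: k∈[0..2] ⇒ +0.000001 -0.000608 +0.051605 = +0.050998;  D = -0.030501-0.040871i
d^3_{2,1}: k∈[0..1] ⇒ -0.000023 +0.005112 = +0.005089;  D = +0.000753+0.005033i
d^3_{3,1}: single k=0 term ⇒ +0.000294;  D = +0.000099-0.000277i
Y_3^{m'}(θ=0.1059,φ=3.279) and Σ D·Y over m':
  (-0.0168+0.0287i)·(-0.0005+0.0002i)  (-0.2427+0.1481i)·(+0.0109-0.0031i)  (-0.9042+0.0502i)·(-0.1335+0.0185i)  (+0.2797+0.1307i)·(+0.7214+0.0000i)  (-0.0305-0.0409i)·(+0.1335+0.0185i)  (+0.0008+0.0050i)·(+0.0109+0.0031i)  (+0.0001-0.0003i)·(+0.0005+0.0002i)
Y_3^1(R⁻¹ n̂) = +0.315995+0.067263i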